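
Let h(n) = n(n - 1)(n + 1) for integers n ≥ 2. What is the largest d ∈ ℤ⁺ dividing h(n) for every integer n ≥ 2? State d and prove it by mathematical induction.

Computing the first values: h(2) = 6 and h(3) = 24; gcd(6, 24) = 6, so d ≤ 6.
We prove 6 | n(n - 1)(n + 1) for all n ≥ 2 by induction on n.
For the base case n = 2: h(2) = 6 = 6·(1), so 6 | h(2).
Suppose the result is true for n = i, i.e. 6 | h(i). Then
h(i+1) − h(i) = i·(i+1)·(i+2) − (i-1)·i·(i+1) = i·(i+1)·[(i+2) − (i-1)] = 3·i·(i+1). The product of 2 consecutive integers is divisible by (2)! = 2, so h(i+1) − h(i) is divisible by 3·2 = 6. By the inductive hypothesis 6 | h(i), hence 6 | h(i+1).
This completes the induction.
Therefore the largest such d is 6.

d = 6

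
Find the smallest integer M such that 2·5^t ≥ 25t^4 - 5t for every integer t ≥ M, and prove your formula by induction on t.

At t = 6: 31250 < 32370, so the inequality fails and M ≥ 7. We prove 2·5^t ≥ 25t^4 - 5t for all t ≥ 7.
Base step (t = 7): 2·5^t = 156250 and 25t^4 - 5t = 59990, so 156250 ≥ 59990.
Suppose the result is true for t = p, so 2·5^p ≥ 25p^4 - 5p.
Then 2·5^(p + 1) = 5·(2·5^p) ≥ 5·(25p^4 - 5p).
Also, for p ≥ 7 we have 5·(25p^4 - 5p) ≥ 25(p+1)^4 - 5(p+1), since 5·(25p^4 - 5p) − (25(p+1)^4 - 5(p+1)) = 100p^4 - 100p^3 - 150p^2 - 120p - 20, which is nonnegative for all p ≥ 7.
Combining, 2·5^(p + 1) ≥ 25(p+1)^4 - 5(p+1).
By induction, the statement is established for all t ≥ 7.
Hence the smallest such M is 7.

M = 7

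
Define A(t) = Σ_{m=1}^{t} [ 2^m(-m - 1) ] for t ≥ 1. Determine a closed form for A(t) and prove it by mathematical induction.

A(t) = -2^(t + 1)t

We claim A(t) = -2^(t + 1)t for all t ≥ 1.
Base case (t = 1): A(1) = -4, and the closed form gives -4. They agree.
For the inductive step, assume it holds for an arbitrary m ≥ 1, so A(m) = -2^(m + 1)m.
Then A(m+1) = A(m) + (2^(m + 1)(-m - 2)) = (-2^(m + 1)m) + (2^(m + 1)(-m - 2)).
Simplifying, A(m+1) = 2^(m + 2)(-m - 1) = -2^((m+1) + 1)(m+1),
which is the closed form with t = m+1.
By the principle of mathematical induction, the result holds for all t ≥ 1.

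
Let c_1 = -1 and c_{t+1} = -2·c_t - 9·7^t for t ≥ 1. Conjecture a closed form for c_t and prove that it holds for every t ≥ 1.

Computing the first terms: c_1 = -1, c_2 = -61, c_3 = -319. This suggests c_t = -3(-2)^t - 7^t.
Base step (t = 1): the formula gives -1 = -1 = c_1.
Inductive step: assume the claim holds for t = j, so c_j = -3(-2)^j - 7^j.
Then c_{j+1} = -2·c_j - 9·7^j = -2·(-3(-2)^j - 7^j) - 9·7^j = -3(-2)^(j + 1) - 7^(j + 1),
which is the claimed formula at t = j+1.
By the principle of mathematical induction, the result holds for all t ≥ 1.

c_t = -3(-2)^t - 7^t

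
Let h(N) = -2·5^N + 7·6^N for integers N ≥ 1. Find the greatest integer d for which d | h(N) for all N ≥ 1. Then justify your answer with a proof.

Computing the first values: h(1) = 32 and h(2) = 202; gcd(32, 202) = 2, so d ≤ 2.
We prove 2 | -2·5^N + 7·6^N for all N ≥ 1 by induction on N.
Base case (N = 1): h(1) = 32 = 2·(16), so 2 | h(1).
Suppose the result is true for N = m, i.e. 2 | h(m). Then
h(m+1) − 6·h(m) = (-2·5^(m+1) + 7·6^(m+1)) − 6·(-2·5^m + 7·6^m) = (-2)·5^m·(5 − 6) = (2)·5^m. Since 2 | h(m) by the inductive hypothesis, 2 | 6·h(m); and 2 | 2 since 2 = 2·1. Therefore 2 | h(m+1).
Hence, by induction on N, the claim holds for every N ≥ 1.
Therefore the largest such d is 2.

d = 2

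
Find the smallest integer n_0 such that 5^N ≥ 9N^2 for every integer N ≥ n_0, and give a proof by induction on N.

n_0 = 3

At N = 2: 25 < 36, so the inequality fails and n_0 ≥ 3. We prove 5^N ≥ 9N^2 for all N ≥ 3.
Base case (N = 3): 5^N = 125 and 9N^2 = 81, so 125 ≥ 81.
Inductive step: assume the claim holds for N = k, so 5^k ≥ 9k^2.
Then 5^(k + 1) = 5·(5^k) ≥ 5·(9k^2).
Also, for k ≥ 3 we have 5·(9k^2) ≥ 9(k+1)^2, since 5 ≥ (1 + 1/k)^2 for all k ≥ 3.
Combining, 5^(k + 1) ≥ 9(k+1)^2.
By the principle of mathematical induction, the result holds for all N ≥ 3.
Hence the smallest such n_0 is 3.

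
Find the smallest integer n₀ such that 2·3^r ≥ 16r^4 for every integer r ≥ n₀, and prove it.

n₀ = 11

At r = 10: 118098 < 160000, so the inequality fails and n₀ ≥ 11. We prove 2·3^r ≥ 16r^4 for all r ≥ 11.
Base step (r = 11): 2·3^r = 354294 and 16r^4 = 234256, so 354294 ≥ 234256.
Inductive step: assume the claim holds for r = k, so 2·3^k ≥ 16k^4.
Then 2·3^(k + 1) = 3·(2·3^k) ≥ 3·(16k^4).
Also, for k ≥ 11 we have 3·(16k^4) ≥ 16(k+1)^4, since 3 ≥ (1 + 1/k)^4 for all k ≥ 11.
Combining, 2·3^(k + 1) ≥ 16(k+1)^4.
This completes the induction.
Hence the smallest such n₀ is 11.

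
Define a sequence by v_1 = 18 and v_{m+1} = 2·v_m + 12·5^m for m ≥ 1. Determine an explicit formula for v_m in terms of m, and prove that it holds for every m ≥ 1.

v_m = -2^m + 4·5^m

Computing the first terms: v_1 = 18, v_2 = 96, v_3 = 492. This suggests v_m = -2^m + 4·5^m.
Base step (m = 1): the formula gives 18 = 18 = v_1.
Suppose the result is true for m = j, so v_j = -2^j + 4·5^j.
Then v_{j+1} = 2·v_j + 12·5^j = 2·(-2^j + 4·5^j) + 12·5^j = -2^(j + 1) + 4·5^(j + 1),
which is the claimed formula at m = j+1.
By induction, the statement is established for all m ≥ 1.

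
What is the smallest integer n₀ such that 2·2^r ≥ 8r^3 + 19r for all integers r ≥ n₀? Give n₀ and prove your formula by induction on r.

n₀ = 14

At r = 13: 16384 < 17823, so the inequality fails and n₀ ≥ 14. We prove 2·2^r ≥ 8r^3 + 19r for all r ≥ 14.
Base step (r = 14): 2·2^r = 32768 and 8r^3 + 19r = 22218, so 32768 ≥ 22218.
Inductive step: assume the claim holds for r = i, so 2·2^i ≥ 8i^3 + 19i.
Then 2·2^(i + 1) = 2·(2·2^i) ≥ 2·(8i^3 + 19i).
Also, for i ≥ 14 we have 2·(8i^3 + 19i) ≥ 8(i+1)^3 + 19(i+1), since 2·(8i^3 + 19i) − (8(i+1)^3 + 19(i+1)) = 8i^3 - 24i^2 - 5i - 27, which is nonnegative for all i ≥ 14.
Combining, 2·2^(i + 1) ≥ 8(i+1)^3 + 19(i+1).
By the principle of mathematical induction, the result holds for all r ≥ 14.
Hence the smallest such n₀ is 14.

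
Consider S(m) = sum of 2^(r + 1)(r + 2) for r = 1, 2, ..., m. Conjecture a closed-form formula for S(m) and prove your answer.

We claim S(m) = 4·2^m(m + 1) - 4 for all m ≥ 1.
For the base case m = 1: S(1) = 12, and the closed form gives 12. They agree.
Inductive step: suppose the statement holds for some r ≥ 1, so S(r) = 4·2^r(r + 1) - 4.
Then S(r+1) = S(r) + (2^(r + 2)(r + 3)) = (4·2^r(r + 1) - 4) + (2^(r + 2)(r + 3)).
Simplifying, S(r+1) = 8·2^r·r + 16·2^r - 4 = 4·2^(r+1)((r+1) + 1) - 4,
which is the closed form with m = r+1.
Hence, by induction on m, the claim holds for every m ≥ 1.

S(m) = 4·2^m(m + 1) - 4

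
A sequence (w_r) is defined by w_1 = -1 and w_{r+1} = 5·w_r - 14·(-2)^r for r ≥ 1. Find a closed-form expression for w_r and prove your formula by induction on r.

Computing the first terms: w_1 = -1, w_2 = 23, w_3 = 59. This suggests w_r = -(-2)^(r + 1) + 3·5^(r - 1).
Base step (r = 1): the formula gives -1 = -1 = w_1.
Inductive step: suppose the statement holds for some i ≥ 1, so w_i = -(-2)^(i + 1) + 3·5^(i - 1).
Then w_{i+1} = 5·w_i - 14·(-2)^i = 5·(-(-2)^(i + 1) + 3·5^(i - 1)) - 14·(-2)^i = -(-2)^(i + 2) + 3·5^i = -(-2)^((i+1) + 1) + 3·5^((i+1) - 1),
which is the claimed formula at r = i+1.
This completes the induction.

w_r = -(-2)^(r + 1) + 3·5^(r - 1)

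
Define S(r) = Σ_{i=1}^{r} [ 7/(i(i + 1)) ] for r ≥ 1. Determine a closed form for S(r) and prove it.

We claim S(r) = 7r/(r + 1) for all r ≥ 1.
Base case (r = 1): S(1) = 7/2, and the closed form gives 7/2. They agree.
For the inductive step, assume it holds for an arbitrary i ≥ 1, so S(i) = 7i/(i + 1).
Then S(i+1) = S(i) + (7/((i + 1)(i + 2))) = (7i/(i + 1)) + (7/((i + 1)(i + 2))).
Simplifying, S(i+1) = 7(i + 1)/(i + 2) = 7(i+1)/((i+1) + 1),
which is the closed form with r = i+1.
By the principle of mathematical induction, the result holds for all r ≥ 1.

S(r) = 7r/(r + 1)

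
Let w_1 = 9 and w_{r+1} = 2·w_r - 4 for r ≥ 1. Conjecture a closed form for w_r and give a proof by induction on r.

Computing the first terms: w_1 = 9, w_2 = 14, w_3 = 24. This suggests w_r = 5·2^(r - 1) + 4.
For the base case r = 1: the formula gives 9 = 9 = w_1.
Inductive step: assume the claim holds for r = j, so w_j = 5·2^(j - 1) + 4.
Then w_{j+1} = 2·w_j - 4 = 2·(5·2^(j - 1) + 4) - 4 = 5·2^j + 4 = 5·2^((j+1) - 1) + 4,
which is the claimed formula at r = j+1.
This completes the induction.

w_r = 5·2^(r - 1) + 4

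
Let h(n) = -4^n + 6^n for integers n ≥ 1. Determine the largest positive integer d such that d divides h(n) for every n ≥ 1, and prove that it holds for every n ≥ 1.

d = 2

Computing the first values: h(1) = 2 and h(2) = 20; gcd(2, 20) = 2, so d ≤ 2.
We prove 2 | -4^n + 6^n for all n ≥ 1 by induction on n.
When n = 1: h(1) = 2 = 2·(1), so 2 | h(1).
Inductive step: suppose the statement holds for some m ≥ 1, i.e. 2 | h(m). Then
6^{m+1} − 4^{m+1} = 6·6^m − 4·4^m = 6·(6^m − 4^m) + (2)·4^m. The first term is divisible by 2 by the inductive hypothesis, and the second term (2)·4^m is divisible by 2 since 2 | 2. Hence 2 | h(m+1).
This completes the induction.
Therefore the largest such d is 2.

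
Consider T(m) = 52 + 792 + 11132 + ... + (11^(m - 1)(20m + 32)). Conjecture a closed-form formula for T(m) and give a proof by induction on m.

T(m) = 11^m(2m + 3) - 3

We claim T(m) = 11^m(2m + 3) - 3 for all m ≥ 1.
Base step (m = 1): T(1) = 52, and the closed form gives 52. They agree.
For the inductive step, assume it holds for an arbitrary p ≥ 1, so T(p) = 11^p(2p + 3) - 3.
Then T(p+1) = T(p) + (11^p(20p + 52)) = (11^p(2p + 3) - 3) + (11^p(20p + 52)).
Simplifying, T(p+1) = 22·11^p·p + 55·11^p - 3 = 11^(p+1)(2(p+1) + 3) - 3,
which is the closed form with m = p+1.
Hence, by induction on m, the claim holds for every m ≥ 1.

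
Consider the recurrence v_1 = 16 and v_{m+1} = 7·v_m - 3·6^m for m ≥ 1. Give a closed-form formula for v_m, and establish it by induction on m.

v_m = 3·6^m - 2·7^(m - 1)

Computing the first terms: v_1 = 16, v_2 = 94, v_3 = 550. This suggests v_m = 3·6^m - 2·7^(m - 1).
When m = 1: the formula gives 16 = 16 = v_1.
Suppose the result is true for m = k, so v_k = 3·6^k - 2·7^(k - 1).
Then v_{k+1} = 7·v_k - 3·6^k = 7·(3·6^k - 2·7^(k - 1)) - 3·6^k = 3·6^(k + 1) - 2·7^k = 3·6^(k+1) - 2·7^((k+1) - 1),
which is the claimed formula at m = k+1.
By induction, the statement is established for all m ≥ 1.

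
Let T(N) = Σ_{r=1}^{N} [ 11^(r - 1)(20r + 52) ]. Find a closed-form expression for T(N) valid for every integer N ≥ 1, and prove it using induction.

We claim T(N) = 11^N(2N + 5) - 5 for all N ≥ 1.
For the base case N = 1: T(1) = 72, and the closed form gives 72. They agree.
Inductive step: assume the claim holds for N = r, so T(r) = 11^r(2r + 5) - 5.
Then T(r+1) = T(r) + (11^r(20r + 72)) = (11^r(2r + 5) - 5) + (11^r(20r + 72)).
Simplifying, T(r+1) = 22·11^r·r + 77·11^r - 5 = 11^(r+1)(2(r+1) + 5) - 5,
which is the closed form with N = r+1.
This completes the induction.

T(N) = 11^N(2N + 5) - 5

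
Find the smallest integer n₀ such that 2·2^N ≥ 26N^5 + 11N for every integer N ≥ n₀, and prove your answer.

n₀ = 28

At N = 27: 268435456 < 373071879, so the inequality fails and n₀ ≥ 28. We prove 2·2^N ≥ 26N^5 + 11N for all N ≥ 28.
Base case (N = 28): 2·2^N = 536870912 and 26N^5 + 11N = 447469876, so 536870912 ≥ 447469876.
Inductive step: suppose the statement holds for some p ≥ 28, so 2·2^p ≥ 26p^5 + 11p.
Then 2·2^(p + 1) = 2·(2·2^p) ≥ 2·(26p^5 + 11p).
Also, for p ≥ 28 we have 2·(26p^5 + 11p) ≥ 26(p+1)^5 + 11(p+1), since 2·(26p^5 + 11p) − (26(p+1)^5 + 11(p+1)) = 26p^5 - 130p^4 - 260p^3 - 260p^2 - 119p - 37, which is nonnegative for all p ≥ 28.
Combining, 2·2^(p + 1) ≥ 26(p+1)^5 + 11(p+1).
By induction, the statement is established for all N ≥ 28.
Hence the smallest such n₀ is 28.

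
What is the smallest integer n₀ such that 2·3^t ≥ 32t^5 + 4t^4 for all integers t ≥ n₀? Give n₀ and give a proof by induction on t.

n₀ = 15

At t = 14: 9565938 < 17364032, so the inequality fails and n₀ ≥ 15. We prove 2·3^t ≥ 32t^5 + 4t^4 for all t ≥ 15.
When t = 15: 2·3^t = 28697814 and 32t^5 + 4t^4 = 24502500, so 28697814 ≥ 24502500.
Suppose the result is true for t = i, so 2·3^i ≥ 32i^5 + 4i^4.
Then 2·3^(i + 1) = 3·(2·3^i) ≥ 3·(32i^5 + 4i^4).
Also, for i ≥ 15 we have 3·(32i^5 + 4i^4) ≥ 32(i+1)^5 + 4(i+1)^4, since 3·(32i^5 + 4i^4) − (32(i+1)^5 + 4(i+1)^4) = 64i^5 - 152i^4 - 336i^3 - 344i^2 - 176i - 36, which is nonnegative for all i ≥ 15.
Combining, 2·3^(i + 1) ≥ 32(i+1)^5 + 4(i+1)^4.
By induction, the statement is established for all t ≥ 15.
Hence the smallest such n₀ is 15.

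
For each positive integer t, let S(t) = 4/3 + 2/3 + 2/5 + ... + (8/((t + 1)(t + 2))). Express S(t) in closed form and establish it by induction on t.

We claim S(t) = 4t/(t + 2) for all t ≥ 1.
When t = 1: S(1) = 4/3, and the closed form gives 4/3. They agree.
Suppose the result is true for t = k, so S(k) = 4k/(k + 2).
Then S(k+1) = S(k) + (8/((k + 2)(k + 3))) = (4k/(k + 2)) + (8/((k + 2)(k + 3))).
Simplifying, S(k+1) = 4(k + 1)/(k + 3) = 4(k+1)/((k+1) + 2),
which is the closed form with t = k+1.
By induction, the statement is established for all t ≥ 1.

S(t) = 4t/(t + 2)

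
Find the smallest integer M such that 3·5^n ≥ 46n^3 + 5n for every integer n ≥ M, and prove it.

At n = 4: 1875 < 2964, so the inequality fails and M ≥ 5. We prove 3·5^n ≥ 46n^3 + 5n for all n ≥ 5.
Base step (n = 5): 3·5^n = 9375 and 46n^3 + 5n = 5775, so 9375 ≥ 5775.
Suppose the result is true for n = p, so 3·5^p ≥ 46p^3 + 5p.
Then 3·5^(p + 1) = 5·(3·5^p) ≥ 5·(46p^3 + 5p).
Also, for p ≥ 5 we have 5·(46p^3 + 5p) ≥ 46(p+1)^3 + 5(p+1), since 5·(46p^3 + 5p) − (46(p+1)^3 + 5(p+1)) = 184p^3 - 138p^2 - 118p - 51, which is nonnegative for all p ≥ 5.
Combining, 3·5^(p + 1) ≥ 46(p+1)^3 + 5(p+1).
By induction, the statement is established for all n ≥ 5.
Hence the smallest such M is 5.

M = 5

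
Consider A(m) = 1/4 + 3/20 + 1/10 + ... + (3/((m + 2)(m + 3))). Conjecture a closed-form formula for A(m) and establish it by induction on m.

A(m) = m/(m + 3)

We claim A(m) = m/(m + 3) for all m ≥ 1.
Base case (m = 1): A(1) = 1/4, and the closed form gives 1/4. They agree.
For the inductive step, assume it holds for an arbitrary i ≥ 1, so A(i) = i/(i + 3).
Then A(i+1) = A(i) + (3/((i + 3)(i + 4))) = (i/(i + 3)) + (3/((i + 3)(i + 4))).
Simplifying, A(i+1) = (i + 1)/(i + 4) = (i+1)/((i+1) + 3),
which is the closed form with m = i+1.
Hence, by induction on m, the claim holds for every m ≥ 1.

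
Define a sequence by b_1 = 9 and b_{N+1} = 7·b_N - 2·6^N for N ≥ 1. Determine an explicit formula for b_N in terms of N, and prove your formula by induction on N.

b_N = 2·6^N - 3·7^(N - 1)

Computing the first terms: b_1 = 9, b_2 = 51, b_3 = 285. This suggests b_N = 2·6^N - 3·7^(N - 1).
Base step (N = 1): the formula gives 9 = 9 = b_1.
Inductive step: suppose the statement holds for some r ≥ 1, so b_r = 2·6^r - 3·7^(r - 1).
Then b_{r+1} = 7·b_r - 2·6^r = 7·(2·6^r - 3·7^(r - 1)) - 2·6^r = 2·6^(r + 1) - 3·7^r = 2·6^(r+1) - 3·7^((r+1) - 1),
which is the claimed formula at N = r+1.
By the principle of mathematical induction, the result holds for all N ≥ 1.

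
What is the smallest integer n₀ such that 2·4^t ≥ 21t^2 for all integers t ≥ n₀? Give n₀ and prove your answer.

n₀ = 4

At t = 3: 128 < 189, so the inequality fails and n₀ ≥ 4. We prove 2·4^t ≥ 21t^2 for all t ≥ 4.
When t = 4: 2·4^t = 512 and 21t^2 = 336, so 512 ≥ 336.
For the inductive step, assume it holds for an arbitrary p ≥ 4, so 2·4^p ≥ 21p^2.
Then 2·4^(p + 1) = 4·(2·4^p) ≥ 4·(21p^2).
Also, for p ≥ 4 we have 4·(21p^2) ≥ 21(p+1)^2, since 4 ≥ (1 + 1/p)^2 for all p ≥ 4.
Combining, 2·4^(p + 1) ≥ 21(p+1)^2.
By induction, the statement is established for all t ≥ 4.
Hence the smallest such n₀ is 4.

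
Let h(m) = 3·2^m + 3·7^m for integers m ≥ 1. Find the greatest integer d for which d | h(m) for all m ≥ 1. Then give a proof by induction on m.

Computing the first values: h(1) = 27 and h(2) = 159; gcd(27, 159) = 3, so d ≤ 3.
We prove 3 | 3·2^m + 3·7^m for all m ≥ 1 by induction on m.
Base case (m = 1): h(1) = 27 = 3·(9), so 3 | h(1).
Suppose the result is true for m = j, i.e. 3 | h(j). Then
h(j+1) − 7·h(j) = (3·2^(j+1) + 3·7^(j+1)) − 7·(3·2^j + 3·7^j) = (3)·2^j·(2 − 7) = (-15)·2^j. Since 3 | h(j) by the inductive hypothesis, 3 | 7·h(j); and 3 | -15 since -15 = 3·-5. Therefore 3 | h(j+1).
By the principle of mathematical induction, the result holds for all m ≥ 1.
Therefore the largest such d is 3.

d = 3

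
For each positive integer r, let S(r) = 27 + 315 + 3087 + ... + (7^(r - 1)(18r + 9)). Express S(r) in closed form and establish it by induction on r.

S(r) = 7^r(3r + 1) - 1

We claim S(r) = 7^r(3r + 1) - 1 for all r ≥ 1.
For the base case r = 1: S(1) = 27, and the closed form gives 27. They agree.
For the inductive step, assume it holds for an arbitrary m ≥ 1, so S(m) = 7^m(3m + 1) - 1.
Then S(m+1) = S(m) + (7^m(18m + 27)) = (7^m(3m + 1) - 1) + (7^m(18m + 27)).
Simplifying, S(m+1) = 21·7^m·m + 28·7^m - 1 = 7^(m+1)(3(m+1) + 1) - 1,
which is the closed form with r = m+1.
By the principle of mathematical induction, the result holds for all r ≥ 1.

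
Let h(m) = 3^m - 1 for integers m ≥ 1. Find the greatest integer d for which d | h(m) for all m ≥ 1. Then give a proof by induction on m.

d = 2

Computing the first values: h(1) = 2 and h(2) = 8; gcd(2, 8) = 2, so d ≤ 2.
We prove 2 | 3^m - 1 for all m ≥ 1 by induction on m.
For the base case m = 1: h(1) = 2 = 2·(1), so 2 | h(1).
Suppose the result is true for m = k, i.e. 2 | h(k). Then
3^{k+1} − 1^{k+1} = 3·3^k − 1·1^k = 3·(3^k − 1^k) + (2)·1^k. The first term is divisible by 2 by the inductive hypothesis, and the second term (2)·1^k is divisible by 2 since 2 | 2. Hence 2 | h(k+1).
By the principle of mathematical induction, the result holds for all m ≥ 1.
Therefore the largest such d is 2.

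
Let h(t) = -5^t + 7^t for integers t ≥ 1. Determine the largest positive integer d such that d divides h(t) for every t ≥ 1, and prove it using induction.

d = 2

Computing the first values: h(1) = 2 and h(2) = 24; gcd(2, 24) = 2, so d ≤ 2.
We prove 2 | -5^t + 7^t for all t ≥ 1 by induction on t.
Base case (t = 1): h(1) = 2 = 2·(1), so 2 | h(1).
Inductive step: suppose the statement holds for some i ≥ 1, i.e. 2 | h(i). Then
7^{i+1} − 5^{i+1} = 7·7^i − 5·5^i = 7·(7^i − 5^i) + (2)·5^i. The first term is divisible by 2 by the inductive hypothesis, and the second term (2)·5^i is divisible by 2 since 2 | 2. Hence 2 | h(i+1).
Hence, by induction on t, the claim holds for every t ≥ 1.
Therefore the largest such d is 2.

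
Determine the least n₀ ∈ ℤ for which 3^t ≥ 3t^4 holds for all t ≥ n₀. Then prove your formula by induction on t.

At t = 8: 6561 < 12288, so the inequality fails and n₀ ≥ 9. We prove 3^t ≥ 3t^4 for all t ≥ 9.
For the base case t = 9: 3^t = 19683 and 3t^4 = 19683, so 19683 ≥ 19683.
Inductive step: assume the claim holds for t = k, so 3^k ≥ 3k^4.
Then 3^(k + 1) = 3·(3^k) ≥ 3·(3k^4).
Also, for k ≥ 9 we have 3·(3k^4) ≥ 3(k+1)^4, since 3 ≥ (1 + 1/k)^4 for all k ≥ 9.
Combining, 3^(k + 1) ≥ 3(k+1)^4.
By induction, the statement is established for all t ≥ 9.
Hence the smallest such n₀ is 9.

n₀ = 9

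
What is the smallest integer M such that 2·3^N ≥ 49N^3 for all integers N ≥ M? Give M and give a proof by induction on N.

At N = 8: 13122 < 25088, so the inequality fails and M ≥ 9. We prove 2·3^N ≥ 49N^3 for all N ≥ 9.
Base case (N = 9): 2·3^N = 39366 and 49N^3 = 35721, so 39366 ≥ 35721.
Inductive step: assume the claim holds for N = i, so 2·3^i ≥ 49i^3.
Then 2·3^(i + 1) = 3·(2·3^i) ≥ 3·(49i^3).
Also, for i ≥ 9 we have 3·(49i^3) ≥ 49(i+1)^3, since 3 ≥ (1 + 1/i)^3 for all i ≥ 9.
Combining, 2·3^(i + 1) ≥ 49(i+1)^3.
By the principle of mathematical induction, the result holds for all N ≥ 9.
Hence the smallest such M is 9.

M = 9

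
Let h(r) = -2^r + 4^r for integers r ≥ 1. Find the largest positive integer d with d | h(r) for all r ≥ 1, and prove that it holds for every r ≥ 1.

Computing the first values: h(1) = 2 and h(2) = 12; gcd(2, 12) = 2, so d ≤ 2.
We prove 2 | -2^r + 4^r for all r ≥ 1 by induction on r.
For the base case r = 1: h(1) = 2 = 2·(1), so 2 | h(1).
For the inductive step, assume it holds for an arbitrary m ≥ 1, i.e. 2 | h(m). Then
4^{m+1} − 2^{m+1} = 4·4^m − 2·2^m = 4·(4^m − 2^m) + (2)·2^m. The first term is divisible by 2 by the inductive hypothesis, and the second term (2)·2^m is divisible by 2 since 2 | 2. Hence 2 | h(m+1).
By the principle of mathematical induction, the result holds for all r ≥ 1.
Therefore the largest such d is 2.

d = 2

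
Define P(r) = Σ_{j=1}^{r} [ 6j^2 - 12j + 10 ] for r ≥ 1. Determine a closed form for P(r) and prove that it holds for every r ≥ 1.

We claim P(r) = r(2r^2 - 3r + 5) for all r ≥ 1.
Base case (r = 1): P(1) = 4, and the closed form gives 4. They agree.
Suppose the result is true for r = j, so P(j) = j(2j^2 - 3j + 5).
Then P(j+1) = P(j) + (6j^2 + 4) = (j(2j^2 - 3j + 5)) + (6j^2 + 4).
Simplifying, P(j+1) = (j + 1)(2j^2 + j + 4) = (j+1)(2(j+1)^2 - 3(j+1) + 5),
which is the closed form with r = j+1.
Hence, by induction on r, the claim holds for every r ≥ 1.

P(r) = r(2r^2 - 3r + 5)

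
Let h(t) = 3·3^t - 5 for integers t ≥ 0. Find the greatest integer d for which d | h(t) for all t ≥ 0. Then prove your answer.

d = 2

Computing the first values: h(0) = -2 and h(1) = 4; gcd(-2, 4) = 2, so d ≤ 2.
We prove 2 | 3·3^t - 5 for all t ≥ 0 by induction on t.
For the base case t = 0: h(0) = -2 = 2·(-1), so 2 | h(0).
Suppose the result is true for t = i, i.e. 2 | h(i). Then
h(i+1) = 3·3^(i+1) - 5 = 3·(3·3^i - 5) + 10 = 3·h(i) + 10. The first term is divisible by 2 by the inductive hypothesis, and 10 is divisible by 2. Hence 2 | h(i+1).
This completes the induction.
Therefore the largest such d is 2.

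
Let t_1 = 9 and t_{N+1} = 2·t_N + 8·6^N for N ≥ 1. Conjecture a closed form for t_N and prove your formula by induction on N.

Computing the first terms: t_1 = 9, t_2 = 66, t_3 = 420. This suggests t_N = -3·2^(N - 1) + 2·6^N.
When N = 1: the formula gives 9 = 9 = t_1.
For the inductive step, assume it holds for an arbitrary r ≥ 1, so t_r = -3·2^(r - 1) + 2·6^r.
Then t_{r+1} = 2·t_r + 8·6^r = 2·(-3·2^(r - 1) + 2·6^r) + 8·6^r = -3·2^r + 2·6^(r + 1) = -3·2^((r+1) - 1) + 2·6^(r+1),
which is the claimed formula at N = r+1.
Hence, by induction on N, the claim holds for every N ≥ 1.

t_N = -3·2^(N - 1) + 2·6^N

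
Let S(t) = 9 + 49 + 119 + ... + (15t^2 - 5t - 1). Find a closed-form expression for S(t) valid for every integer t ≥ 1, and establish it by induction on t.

We claim S(t) = t(5t^2 + 5t - 1) for all t ≥ 1.
For the base case t = 1: S(1) = 9, and the closed form gives 9. They agree.
Inductive step: assume the claim holds for t = i, so S(i) = i(5i^2 + 5i - 1).
Then S(i+1) = S(i) + (15i^2 + 25i + 9) = (i(5i^2 + 5i - 1)) + (15i^2 + 25i + 9).
Simplifying, S(i+1) = (i + 1)(5i^2 + 15i + 9) = (i+1)(5(i+1)^2 + 5(i+1) - 1),
which is the closed form with t = i+1.
By the principle of mathematical induction, the result holds for all t ≥ 1.

S(t) = t(5t^2 + 5t - 1)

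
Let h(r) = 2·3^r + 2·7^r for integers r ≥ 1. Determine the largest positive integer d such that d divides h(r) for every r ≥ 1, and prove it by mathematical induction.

Computing the first values: h(1) = 20 and h(2) = 116; gcd(20, 116) = 4, so d ≤ 4.
We prove 4 | 2·3^r + 2·7^r for all r ≥ 1 by induction on r.
When r = 1: h(1) = 20 = 4·(5), so 4 | h(1).
Inductive step: assume the claim holds for r = i, i.e. 4 | h(i). Then
h(i+1) − 7·h(i) = (2·3^(i+1) + 2·7^(i+1)) − 7·(2·3^i + 2·7^i) = (2)·3^i·(3 − 7) = (-8)·3^i. Since 4 | h(i) by the inductive hypothesis, 4 | 7·h(i); and 4 | -8 since -8 = 4·-2. Therefore 4 | h(i+1).
Hence, by induction on r, the claim holds for every r ≥ 1.
Therefore the largest such d is 4.

d = 4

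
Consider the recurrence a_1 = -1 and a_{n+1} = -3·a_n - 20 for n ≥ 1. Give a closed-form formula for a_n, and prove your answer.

a_n = 4(-3)^(n - 1) - 5

Computing the first terms: a_1 = -1, a_2 = -17, a_3 = 31. This suggests a_n = 4(-3)^(n - 1) - 5.
Base case (n = 1): the formula gives -1 = -1 = a_1.
Inductive step: assume the claim holds for n = m, so a_m = 4(-3)^(m - 1) - 5.
Then a_{m+1} = -3·a_m - 20 = -3·(4(-3)^(m - 1) - 5) - 20 = 4(-3)^m - 5 = 4(-3)^((m+1) - 1) - 5,
which is the claimed formula at n = m+1.
This completes the induction.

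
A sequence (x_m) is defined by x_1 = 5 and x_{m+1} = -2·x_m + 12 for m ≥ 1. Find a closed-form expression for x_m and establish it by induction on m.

Computing the first terms: x_1 = 5, x_2 = 2, x_3 = 8. This suggests x_m = (-2)^(m - 1) + 4.
Base case (m = 1): the formula gives 5 = 5 = x_1.
For the inductive step, assume it holds for an arbitrary k ≥ 1, so x_k = (-2)^(k - 1) + 4.
Then x_{k+1} = -2·x_k + 12 = -2·((-2)^(k - 1) + 4) + 12 = (-2)^k + 4 = (-2)^((k+1) - 1) + 4,
which is the claimed formula at m = k+1.
By the principle of mathematical induction, the result holds for all m ≥ 1.

x_m = (-2)^(m - 1) + 4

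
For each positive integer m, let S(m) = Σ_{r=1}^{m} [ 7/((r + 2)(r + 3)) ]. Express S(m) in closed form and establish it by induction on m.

We claim S(m) = 7m/(3(m + 3)) for all m ≥ 1.
Base step (m = 1): S(1) = 7/12, and the closed form gives 7/12. They agree.
Inductive step: suppose the statement holds for some r ≥ 1, so S(r) = 7r/(3(r + 3)).
Then S(r+1) = S(r) + (7/((r + 3)(r + 4))) = (7r/(3(r + 3))) + (7/((r + 3)(r + 4))).
Simplifying, S(r+1) = 7(r + 1)/(3(r + 4)) = 7(r+1)/(3((r+1) + 3)),
which is the closed form with m = r+1.
Hence, by induction on m, the claim holds for every m ≥ 1.

S(m) = 7m/(3(m + 3))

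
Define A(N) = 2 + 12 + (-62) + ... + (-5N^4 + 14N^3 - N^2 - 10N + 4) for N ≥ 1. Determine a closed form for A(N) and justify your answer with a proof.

A(N) = -N(N^4 - N^3 - 5N^2 + 2N + 1)

We claim A(N) = -N(N^4 - N^3 - 5N^2 + 2N + 1) for all N ≥ 1.
Base case (N = 1): A(1) = 2, and the closed form gives 2. They agree.
Inductive step: assume the claim holds for N = p, so A(p) = p(-p^4 + p^3 + 5p^2 - 2p - 1).
Then A(p+1) = A(p) + (-5p^4 - 6p^3 + 11p^2 + 10p + 2) = (p(-p^4 + p^3 + 5p^2 - 2p - 1)) + (-5p^4 - 6p^3 + 11p^2 + 10p + 2).
Simplifying, A(p+1) = -(p + 1)(p^4 + 3p^3 - 2p^2 - 7p - 2) = -(p+1)((p+1)^4 - (p+1)^3 - 5(p+1)^2 + 2(p+1) + 1),
which is the closed form with N = p+1.
This completes the induction.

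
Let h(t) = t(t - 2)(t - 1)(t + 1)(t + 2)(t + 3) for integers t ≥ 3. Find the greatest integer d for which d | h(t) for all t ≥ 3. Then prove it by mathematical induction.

Computing the first values: h(3) = 720 and h(4) = 5040; gcd(720, 5040) = 720, so d ≤ 720.
We prove 720 | t(t - 2)(t - 1)(t + 1)(t + 2)(t + 3) for all t ≥ 3 by induction on t.
Base case (t = 3): h(3) = 720 = 720·(1), so 720 | h(3).
Suppose the result is true for t = r, i.e. 720 | h(r). Then
h(r+1) − h(r) = (r-1)·r·(r+1)·(r+2)·(r+3)·(r+4) − (r-2)·(r-1)·r·(r+1)·(r+2)·(r+3) = (r-1)·r·(r+1)·(r+2)·(r+3)·[(r+4) − (r-2)] = 6·(r-1)·r·(r+1)·(r+2)·(r+3). The product of 5 consecutive integers is divisible by (5)! = 120, so h(r+1) − h(r) is divisible by 6·120 = 720. By the inductive hypothesis 720 | h(r), hence 720 | h(r+1).
This completes the induction.
Therefore the largest such d is 720.

d = 720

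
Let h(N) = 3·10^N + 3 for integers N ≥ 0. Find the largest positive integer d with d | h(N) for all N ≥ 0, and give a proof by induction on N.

d = 3

Computing the first values: h(0) = 6 and h(1) = 33; gcd(6, 33) = 3, so d ≤ 3.
We prove 3 | 3·10^N + 3 for all N ≥ 0 by induction on N.
Base case (N = 0): h(0) = 6 = 3·(2), so 3 | h(0).
Inductive step: assume the claim holds for N = m, i.e. 3 | h(m). Then
h(m+1) = 3·10^(m+1) + 3 = 10·(3·10^m + 3) - 27 = 10·h(m) - 27. The first term is divisible by 3 by the inductive hypothesis, and -27 is divisible by 3. Hence 3 | h(m+1).
Hence, by induction on N, the claim holds for every N ≥ 0.
Therefore the largest such d is 3.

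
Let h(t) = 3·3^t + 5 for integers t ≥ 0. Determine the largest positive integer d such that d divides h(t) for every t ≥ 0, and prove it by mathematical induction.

d = 2

Computing the first values: h(0) = 8 and h(1) = 14; gcd(8, 14) = 2, so d ≤ 2.
We prove 2 | 3·3^t + 5 for all t ≥ 0 by induction on t.
When t = 0: h(0) = 8 = 2·(4), so 2 | h(0).
Inductive step: assume the claim holds for t = p, i.e. 2 | h(p). Then
h(p+1) = 3·3^(p+1) + 5 = 3·(3·3^p + 5) - 10 = 3·h(p) - 10. The first term is divisible by 2 by the inductive hypothesis, and -10 is divisible by 2. Hence 2 | h(p+1).
Hence, by induction on t, the claim holds for every t ≥ 0.
Therefore the largest such d is 2.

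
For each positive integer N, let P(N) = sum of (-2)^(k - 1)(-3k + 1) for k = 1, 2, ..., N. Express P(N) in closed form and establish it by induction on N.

We claim P(N) = (-2)^N·N for all N ≥ 1.
Base case (N = 1): P(1) = -2, and the closed form gives -2. They agree.
Inductive step: suppose the statement holds for some k ≥ 1, so P(k) = (-2)^k·k.
Then P(k+1) = P(k) + ((-2)^k(-3k - 2)) = ((-2)^k·k) + ((-2)^k(-3k - 2)).
Simplifying, P(k+1) = (-2)^(k + 1)(k + 1) = (-2)^(k+1)·(k+1),
which is the closed form with N = k+1.
By the principle of mathematical induction, the result holds for all N ≥ 1.

P(N) = (-2)^N·N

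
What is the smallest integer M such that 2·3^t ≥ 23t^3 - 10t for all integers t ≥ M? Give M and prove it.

At t = 7: 4374 < 7819, so the inequality fails and M ≥ 8. We prove 2·3^t ≥ 23t^3 - 10t for all t ≥ 8.
For the base case t = 8: 2·3^t = 13122 and 23t^3 - 10t = 11696, so 13122 ≥ 11696.
Suppose the result is true for t = p, so 2·3^p ≥ 23p^3 - 10p.
Then 2·3^(p + 1) = 3·(2·3^p) ≥ 3·(23p^3 - 10p).
Also, for p ≥ 8 we have 3·(23p^3 - 10p) ≥ 23(p+1)^3 - 10(p+1), since 3·(23p^3 - 10p) − (23(p+1)^3 - 10(p+1)) = 46p^3 - 69p^2 - 89p - 13, which is nonnegative for all p ≥ 8.
Combining, 2·3^(p + 1) ≥ 23(p+1)^3 - 10(p+1).
This completes the induction.
Hence the smallest such M is 8.

M = 8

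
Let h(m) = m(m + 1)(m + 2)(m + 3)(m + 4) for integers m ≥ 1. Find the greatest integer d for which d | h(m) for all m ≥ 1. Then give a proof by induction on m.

d = 120

Computing the first values: h(1) = 120 and h(2) = 720; gcd(120, 720) = 120, so d ≤ 120.
We prove 120 | m(m + 1)(m + 2)(m + 3)(m + 4) for all m ≥ 1 by induction on m.
When m = 1: h(1) = 120 = 120·(1), so 120 | h(1).
Inductive step: suppose the statement holds for some k ≥ 1, i.e. 120 | h(k). Then
h(k+1) − h(k) = (k+1)·(k+2)·(k+3)·(k+4)·(k+5) − k·(k+1)·(k+2)·(k+3)·(k+4) = (k+1)·(k+2)·(k+3)·(k+4)·[(k+5) − k] = 5·(k+1)·(k+2)·(k+3)·(k+4). The product of 4 consecutive integers is divisible by (4)! = 24, so h(k+1) − h(k) is divisible by 5·24 = 120. By the inductive hypothesis 120 | h(k), hence 120 | h(k+1).
This completes the induction.
Therefore the largest such d is 120.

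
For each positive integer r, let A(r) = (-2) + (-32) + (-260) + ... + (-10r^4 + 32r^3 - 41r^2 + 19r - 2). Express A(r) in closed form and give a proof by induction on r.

We claim A(r) = -r(2r^4 - 3r^3 + r^2 + 3r - 1) for all r ≥ 1.
Base step (r = 1): A(1) = -2, and the closed form gives -2. They agree.
Inductive step: assume the claim holds for r = p, so A(p) = p(-2p^4 + 3p^3 - p^2 - 3p + 1).
Then A(p+1) = A(p) + (-10p^4 - 8p^3 - 5p^2 - 7p - 2) = (p(-2p^4 + 3p^3 - p^2 - 3p + 1)) + (-10p^4 - 8p^3 - 5p^2 - 7p - 2).
Simplifying, A(p+1) = -(p + 1)(2p^4 + 5p^3 + 4p^2 + 4p + 2) = -(p+1)(2(p+1)^4 - 3(p+1)^3 + (p+1)^2 + 3(p+1) - 1),
which is the closed form with r = p+1.
By the principle of mathematical induction, the result holds for all r ≥ 1.

A(r) = -r(2r^4 - 3r^3 + r^2 + 3r - 1)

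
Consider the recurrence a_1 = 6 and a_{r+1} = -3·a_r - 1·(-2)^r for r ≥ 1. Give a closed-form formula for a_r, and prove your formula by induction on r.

Computing the first terms: a_1 = 6, a_2 = -16, a_3 = 44. This suggests a_r = -(-2)^r + 4(-3)^(r - 1).
When r = 1: the formula gives 6 = 6 = a_1.
Inductive step: assume the claim holds for r = m, so a_m = -(-2)^m + 4(-3)^(m - 1).
Then a_{m+1} = -3·a_m - 1·(-2)^m = -3·(-(-2)^m + 4(-3)^(m - 1)) - 1·(-2)^m = -(-2)^(m + 1) + 4(-3)^m = -(-2)^(m+1) + 4(-3)^((m+1) - 1),
which is the claimed formula at r = m+1.
By the principle of mathematical induction, the result holds for all r ≥ 1.

a_r = -(-2)^r + 4(-3)^(r - 1)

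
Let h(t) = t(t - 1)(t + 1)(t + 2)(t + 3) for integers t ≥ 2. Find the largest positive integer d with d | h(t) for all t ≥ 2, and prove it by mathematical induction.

d = 120

Computing the first values: h(2) = 120 and h(3) = 720; gcd(120, 720) = 120, so d ≤ 120.
We prove 120 | t(t - 1)(t + 1)(t + 2)(t + 3) for all t ≥ 2 by induction on t.
Base case (t = 2): h(2) = 120 = 120·(1), so 120 | h(2).
Suppose the result is true for t = r, i.e. 120 | h(r). Then
h(r+1) − h(r) = r·(r+1)·(r+2)·(r+3)·(r+4) − (r-1)·r·(r+1)·(r+2)·(r+3) = r·(r+1)·(r+2)·(r+3)·[(r+4) − (r-1)] = 5·r·(r+1)·(r+2)·(r+3). The product of 4 consecutive integers is divisible by (4)! = 24, so h(r+1) − h(r) is divisible by 5·24 = 120. By the inductive hypothesis 120 | h(r), hence 120 | h(r+1).
Hence, by induction on t, the claim holds for every t ≥ 2.
Therefore the largest such d is 120.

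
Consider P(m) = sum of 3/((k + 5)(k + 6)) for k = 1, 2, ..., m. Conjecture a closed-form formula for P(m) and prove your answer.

P(m) = m/(2(m + 6))

We claim P(m) = m/(2(m + 6)) for all m ≥ 1.
Base case (m = 1): P(1) = 1/14, and the closed form gives 1/14. They agree.
Suppose the result is true for m = k, so P(k) = k/(2(k + 6)).
Then P(k+1) = P(k) + (3/((k + 6)(k + 7))) = (k/(2(k + 6))) + (3/((k + 6)(k + 7))).
Simplifying, P(k+1) = (k + 1)/(2(k + 7)) = (k+1)/(2((k+1) + 6)),
which is the closed form with m = k+1.
This completes the induction.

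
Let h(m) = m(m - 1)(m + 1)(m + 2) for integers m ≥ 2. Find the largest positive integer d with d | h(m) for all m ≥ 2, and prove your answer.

Computing the first values: h(2) = 24 and h(3) = 120; gcd(24, 120) = 24, so d ≤ 24.
We prove 24 | m(m - 1)(m + 1)(m + 2) for all m ≥ 2 by induction on m.
For the base case m = 2: h(2) = 24 = 24·(1), so 24 | h(2).
For the inductive step, assume it holds for an arbitrary k ≥ 2, i.e. 24 | h(k). Then
h(k+1) − h(k) = k·(k+1)·(k+2)·(k+3) − (k-1)·k·(k+1)·(k+2) = k·(k+1)·(k+2)·[(k+3) − (k-1)] = 4·k·(k+1)·(k+2). The product of 3 consecutive integers is divisible by (3)! = 6, so h(k+1) − h(k) is divisible by 4·6 = 24. By the inductive hypothesis 24 | h(k), hence 24 | h(k+1).
By induction, the statement is established for all m ≥ 2.
Therefore the largest such d is 24.

d = 24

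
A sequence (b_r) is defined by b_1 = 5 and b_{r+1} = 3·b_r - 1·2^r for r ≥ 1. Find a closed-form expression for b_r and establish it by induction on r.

b_r = 2^r + 3^r

Computing the first terms: b_1 = 5, b_2 = 13, b_3 = 35. This suggests b_r = 2^r + 3^r.
When r = 1: the formula gives 5 = 5 = b_1.
For the inductive step, assume it holds for an arbitrary m ≥ 1, so b_m = 2^m + 3^m.
Then b_{m+1} = 3·b_m - 1·2^m = 3·(2^m + 3^m) - 1·2^m = 2^(m + 1) + 3^(m + 1),
which is the claimed formula at r = m+1.
This completes the induction.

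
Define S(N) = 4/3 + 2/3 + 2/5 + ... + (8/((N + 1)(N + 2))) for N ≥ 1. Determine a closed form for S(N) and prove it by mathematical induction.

S(N) = 4N/(N + 2)

We claim S(N) = 4N/(N + 2) for all N ≥ 1.
Base step (N = 1): S(1) = 4/3, and the closed form gives 4/3. They agree.
For the inductive step, assume it holds for an arbitrary m ≥ 1, so S(m) = 4m/(m + 2).
Then S(m+1) = S(m) + (8/((m + 2)(m + 3))) = (4m/(m + 2)) + (8/((m + 2)(m + 3))).
Simplifying, S(m+1) = 4(m + 1)/(m + 3) = 4(m+1)/((m+1) + 2),
which is the closed form with N = m+1.
This completes the induction.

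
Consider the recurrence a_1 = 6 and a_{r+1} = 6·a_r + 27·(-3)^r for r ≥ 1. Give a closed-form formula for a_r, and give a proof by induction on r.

Computing the first terms: a_1 = 6, a_2 = -45, a_3 = -27. This suggests a_r = (-3)^(r + 1) - 3·6^(r - 1).
When r = 1: the formula gives 6 = 6 = a_1.
Inductive step: suppose the statement holds for some j ≥ 1, so a_j = (-3)^(j + 1) - 3·6^(j - 1).
Then a_{j+1} = 6·a_j + 27·(-3)^j = 6·((-3)^(j + 1) - 3·6^(j - 1)) + 27·(-3)^j = (-3)^(j + 2) - 3·6^j = (-3)^((j+1) + 1) - 3·6^((j+1) - 1),
which is the claimed formula at r = j+1.
By induction, the statement is established for all r ≥ 1.

a_r = (-3)^(r + 1) - 3·6^(r - 1)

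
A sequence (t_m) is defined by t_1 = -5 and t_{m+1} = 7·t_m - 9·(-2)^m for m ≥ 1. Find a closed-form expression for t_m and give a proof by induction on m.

Computing the first terms: t_1 = -5, t_2 = -17, t_3 = -155. This suggests t_m = (-2)^m - 3·7^(m - 1).
Base case (m = 1): the formula gives -5 = -5 = t_1.
Inductive step: assume the claim holds for m = k, so t_k = (-2)^k - 3·7^(k - 1).
Then t_{k+1} = 7·t_k - 9·(-2)^k = 7·((-2)^k - 3·7^(k - 1)) - 9·(-2)^k = (-2)^(k + 1) - 3·7^k = (-2)^(k+1) - 3·7^((k+1) - 1),
which is the claimed formula at m = k+1.
By the principle of mathematical induction, the result holds for all m ≥ 1.

t_m = (-2)^m - 3·7^(m - 1)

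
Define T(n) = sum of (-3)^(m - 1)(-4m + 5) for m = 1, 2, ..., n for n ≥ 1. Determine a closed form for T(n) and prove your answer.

T(n) = (-3)^n(n - 1) + 1

We claim T(n) = (-3)^n(n - 1) + 1 for all n ≥ 1.
When n = 1: T(1) = 1, and the closed form gives 1. They agree.
Inductive step: assume the claim holds for n = m, so T(m) = (-3)^m(m - 1) + 1.
Then T(m+1) = T(m) + ((-3)^m(-4m + 1)) = ((-3)^m(m - 1) + 1) + ((-3)^m(-4m + 1)).
Simplifying, T(m+1) = (-3)^(m + 1)m + 1 = (-3)^(m+1)((m+1) - 1) + 1,
which is the closed form with n = m+1.
By induction, the statement is established for all n ≥ 1.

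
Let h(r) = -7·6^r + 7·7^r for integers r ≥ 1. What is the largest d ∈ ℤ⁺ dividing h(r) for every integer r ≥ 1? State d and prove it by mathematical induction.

d = 7

Computing the first values: h(1) = 7 and h(2) = 91; gcd(7, 91) = 7, so d ≤ 7.
We prove 7 | -7·6^r + 7·7^r for all r ≥ 1 by induction on r.
Base case (r = 1): h(1) = 7 = 7·(1), so 7 | h(1).
Inductive step: assume the claim holds for r = p, i.e. 7 | h(p). Then
h(p+1) − 7·h(p) = (-7·6^(p+1) + 7·7^(p+1)) − 7·(-7·6^p + 7·7^p) = (-7)·6^p·(6 − 7) = (7)·6^p. Since 7 | h(p) by the inductive hypothesis, 7 | 7·h(p); and 7 | 7 since 7 = 7·1. Therefore 7 | h(p+1).
By induction, the statement is established for all r ≥ 1.
Therefore the largest such d is 7.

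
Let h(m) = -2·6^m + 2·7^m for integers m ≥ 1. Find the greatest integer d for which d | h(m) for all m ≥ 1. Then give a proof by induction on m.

Computing the first values: h(1) = 2 and h(2) = 26; gcd(2, 26) = 2, so d ≤ 2.
We prove 2 | -2·6^m + 2·7^m for all m ≥ 1 by induction on m.
When m = 1: h(1) = 2 = 2·(1), so 2 | h(1).
For the inductive step, assume it holds for an arbitrary p ≥ 1, i.e. 2 | h(p). Then
h(p+1) − 7·h(p) = (-2·6^(p+1) + 2·7^(p+1)) − 7·(-2·6^p + 2·7^p) = (-2)·6^p·(6 − 7) = (2)·6^p. Since 2 | h(p) by the inductive hypothesis, 2 | 7·h(p); and 2 | 2 since 2 = 2·1. Therefore 2 | h(p+1).
This completes the induction.
Therefore the largest such d is 2.

d = 2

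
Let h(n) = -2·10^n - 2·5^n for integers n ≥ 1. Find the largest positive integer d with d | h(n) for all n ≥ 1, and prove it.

d = 10

Computing the first values: h(1) = -30 and h(2) = -250; gcd(-30, -250) = 10, so d ≤ 10.
We prove 10 | -2·10^n - 2·5^n for all n ≥ 1 by induction on n.
Base step (n = 1): h(1) = -30 = 10·(-3), so 10 | h(1).
Inductive step: assume the claim holds for n = p, i.e. 10 | h(p). Then
h(p+1) − 10·h(p) = (-2·10^(p+1) - 2·5^(p+1)) − 10·(-2·10^p - 2·5^p) = (-2)·5^p·(5 − 10) = (10)·5^p. Since 10 | h(p) by the inductive hypothesis, 10 | 10·h(p); and 10 | 10 since 10 = 10·1. Therefore 10 | h(p+1).
By the principle of mathematical induction, the result holds for all n ≥ 1.
Therefore the largest such d is 10.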